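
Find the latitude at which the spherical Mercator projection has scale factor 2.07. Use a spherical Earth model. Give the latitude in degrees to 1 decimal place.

Mercator scale is k = sec φ = 1/cos φ.
1/cos φ = 2.07  ⇒  cos φ = 0.4831  ⇒  φ = arccos(0.4831) ≈ 61.1°.

61.1°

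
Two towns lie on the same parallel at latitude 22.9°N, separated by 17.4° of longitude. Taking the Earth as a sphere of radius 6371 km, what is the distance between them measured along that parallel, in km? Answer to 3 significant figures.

Arc length along a parallel = R cos φ · Δλ (with Δλ in radians).
= 6371 × cos 22.9° × (17.4° × π/180) = 6371 × 0.9212 × 0.3037 ≈ 1780 km.

1780 km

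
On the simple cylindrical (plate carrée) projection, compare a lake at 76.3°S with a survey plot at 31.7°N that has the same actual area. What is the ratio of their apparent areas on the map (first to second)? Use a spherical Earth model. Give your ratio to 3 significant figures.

Plate carrée maps x = Rλ, y = Rφ. The meridian scale is h = 1 and the parallel scale is k = 1/cos φ = sec φ.
Areal scale at 76.3°: h·k = 1.000 × 4.222 = 4.222.
Areal scale at 31.7°: h·k = 1.000 × 1.175 = 1.175.
Ratio = 4.222/1.175 ≈ 3.59.

3.59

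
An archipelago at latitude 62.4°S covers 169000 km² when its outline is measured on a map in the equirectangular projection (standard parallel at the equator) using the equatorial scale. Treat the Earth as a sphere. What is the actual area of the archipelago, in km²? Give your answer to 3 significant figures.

Plate carrée maps x = Rλ, y = Rφ. The meridian scale is h = 1 and the parallel scale is k = 1/cos φ = sec φ.
Areal scale = h·k = 1 × sec φ; at 62.4°, h = 1.000, k = 2.158, so h·k = 2.158.
True area = apparent / (areal scale) = 169000 / 2.158 ≈ 78300 km².

78300 km²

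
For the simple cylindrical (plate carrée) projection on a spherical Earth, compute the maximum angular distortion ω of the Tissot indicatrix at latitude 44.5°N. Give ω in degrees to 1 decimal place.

19.3°

In the plate carrée (x = Rλ, y = Rφ), meridians are true-scale (h = 1) and parallels are stretched by k = sec φ.
At 44.5°: h = 1.000, k = 1.402; principal scales a = 1.402, b = 1.000.
sin(ω/2) = (a − b)/(a + b) = 0.4020/2.402 = 0.1674, so ω = 2 arcsin(0.1674) ≈ 19.3°.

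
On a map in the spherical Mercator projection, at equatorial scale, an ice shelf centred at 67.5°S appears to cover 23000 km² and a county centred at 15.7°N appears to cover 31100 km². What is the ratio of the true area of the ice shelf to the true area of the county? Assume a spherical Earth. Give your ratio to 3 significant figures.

Since Mercator area scale is 1/cos²φ, the true area equals the apparent area multiplied by cos²φ.
True area of ice shelf: 23000 × cos²(67.5°) = 23000 × 0.1464 = 3368 km².
True area of county: 31100 × cos²(15.7°) = 31100 × 0.9268 = 28820 km².
Ratio = 3368 / 28820 ≈ 0.117.

0.117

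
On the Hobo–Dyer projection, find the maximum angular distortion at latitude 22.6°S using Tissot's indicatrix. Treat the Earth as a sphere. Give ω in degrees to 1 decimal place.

17.3°

The Hobo–Dyer projection is cylindrical equal-area with φ₀ = 37.5°. Cylindrical equal-area (φ₀ = 37.5°): h = cos φ / cos 37.5° along meridians, k = cos 37.5° / cos φ along parallels; h·k = 1.
At 22.6°: h = 1.164, k = 0.8593; principal scales a = 1.164, b = 0.8593.
sin(ω/2) = (a − b)/(a + b) = 0.3043/2.023 = 0.1504, so ω = 2 arcsin(0.1504) ≈ 17.3°.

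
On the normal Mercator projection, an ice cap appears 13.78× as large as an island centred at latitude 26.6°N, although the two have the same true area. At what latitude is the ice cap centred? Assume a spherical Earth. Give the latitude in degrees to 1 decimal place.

Mercator areal scale is sec²φ, so apparent-area ratio = sec²φ₁ / sec²φ₂ = cos²φ₂ / cos²φ₁.
cos²φ₂ / cos²φ₁ = 13.78  ⇒  cos φ₁ = cos 26.6° / √13.78 = 0.8942/3.712 = 0.2409.
φ₁ = arccos(0.2409) ≈ 76.1°.

76.1°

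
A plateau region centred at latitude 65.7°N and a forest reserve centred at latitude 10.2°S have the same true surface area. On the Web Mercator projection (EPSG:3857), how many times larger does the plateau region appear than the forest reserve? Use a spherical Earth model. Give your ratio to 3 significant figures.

Mercator areal scale is sec²φ.
At 65.7°: sec²(65.7°) = 1/0.4115² = 5.905.
At 10.2°: sec²(10.2°) = 1/0.9842² = 1.032.
Ratio = 5.905/1.032 = cos²(10.2°)/cos²(65.7°) ≈ 5.72.

5.72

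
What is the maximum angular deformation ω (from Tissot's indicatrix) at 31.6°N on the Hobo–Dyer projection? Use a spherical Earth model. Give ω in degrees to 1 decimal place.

8.1°

Hobo–Dyer is a cylindrical equal-area projection with standard parallels at ±37.5°. Cylindrical equal-area (φ₀ = 37.5°): h = cos φ / cos 37.5° along meridians, k = cos 37.5° / cos φ along parallels; h·k = 1.
At 31.6°: h = 1.074, k = 0.9315; principal scales a = 1.074, b = 0.9315.
sin(ω/2) = (a − b)/(a + b) = 0.1421/2.005 = 0.07088, so ω = 2 arcsin(0.07088) ≈ 8.1°.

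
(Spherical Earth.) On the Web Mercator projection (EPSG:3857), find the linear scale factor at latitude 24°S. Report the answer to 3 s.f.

For Mercator, h = k = sec φ (a conformal cylindrical projection has a single point scale, 1/cos φ).
k = 1/cos 24° = 1/0.9135 = 1.095.

1.09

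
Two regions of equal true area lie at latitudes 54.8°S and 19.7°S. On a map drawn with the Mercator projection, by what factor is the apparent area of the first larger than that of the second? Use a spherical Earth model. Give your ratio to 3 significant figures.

2.67

On Mercator, area is exaggerated by sec²φ = 1/cos²φ.
At 54.8°: sec²(54.8°) = 1/0.5764² = 3.010.
At 19.7°: sec²(19.7°) = 1/0.9415² = 1.128.
Ratio = 3.010/1.128 = cos²(19.7°)/cos²(54.8°) ≈ 2.67.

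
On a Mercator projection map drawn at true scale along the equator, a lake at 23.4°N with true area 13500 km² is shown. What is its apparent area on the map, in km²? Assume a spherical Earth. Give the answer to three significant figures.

16000 km²

Mercator is conformal, so the point scale is isotropic: h = k = sec φ = 1/cos φ.
Areal scale = k² = sec²φ = 1/cos²(23.4°) = 1/0.9178² = 1.187.
Apparent area = 13500 × 1.187 ≈ 16000 km².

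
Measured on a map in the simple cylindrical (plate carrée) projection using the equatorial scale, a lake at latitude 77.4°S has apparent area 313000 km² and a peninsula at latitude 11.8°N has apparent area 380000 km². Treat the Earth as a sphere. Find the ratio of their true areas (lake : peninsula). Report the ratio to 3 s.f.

Plate carrée has h = 1 and k = sec φ, giving areal scale sec φ; true area = (apparent area) · cos φ.
True area of lake: 313000 × cos(77.4°) = 313000 × 0.2181 = 68280 km².
True area of peninsula: 380000 × cos(11.8°) = 380000 × 0.9789 = 372000 km².
Ratio = 68280 / 372000 ≈ 0.184.

0.184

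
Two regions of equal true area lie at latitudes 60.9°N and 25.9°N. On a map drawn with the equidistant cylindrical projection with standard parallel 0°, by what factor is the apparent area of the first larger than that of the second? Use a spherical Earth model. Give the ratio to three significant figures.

For the equirectangular projection with φ₀ = 0 (plate carrée), h = 1 along meridians and k = sec φ along parallels.
Areal scale at 60.9°: h·k = 1.000 × 2.056 = 2.056.
Areal scale at 25.9°: h·k = 1.000 × 1.112 = 1.112.
Ratio = 2.056/1.112 ≈ 1.85.

1.85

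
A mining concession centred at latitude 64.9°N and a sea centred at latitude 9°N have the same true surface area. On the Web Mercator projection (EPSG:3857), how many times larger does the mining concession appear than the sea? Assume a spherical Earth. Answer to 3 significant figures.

Mercator areal scale is sec²φ.
At 64.9°: sec²(64.9°) = 1/0.4242² = 5.557.
At 9°: sec²(9°) = 1/0.9877² = 1.025.
Ratio = 5.557/1.025 = cos²(9°)/cos²(64.9°) ≈ 5.42.

5.42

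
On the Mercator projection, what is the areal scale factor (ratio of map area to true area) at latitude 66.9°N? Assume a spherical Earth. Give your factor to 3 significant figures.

Mercator is conformal, so the point scale is isotropic: h = k = sec φ = 1/cos φ.
Areal scale = k² = sec²φ = 1/cos²(66.9°) = 1/0.3923² = 6.497.

6.50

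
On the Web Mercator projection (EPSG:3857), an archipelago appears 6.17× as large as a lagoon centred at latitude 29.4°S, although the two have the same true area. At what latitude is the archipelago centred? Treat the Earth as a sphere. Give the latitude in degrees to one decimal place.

69.5°

For equal true areas on Mercator, apparent areas scale as sec²φ, so the ratio is cos²φ₂ / cos²φ₁.
cos²φ₂ / cos²φ₁ = 6.17  ⇒  cos φ₁ = cos 29.4° / √6.17 = 0.8712/2.484 = 0.3507.
φ₁ = arccos(0.3507) ≈ 69.5°.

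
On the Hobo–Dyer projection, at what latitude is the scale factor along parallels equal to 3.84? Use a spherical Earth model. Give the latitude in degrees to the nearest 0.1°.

78.1°

Hobo–Dyer is a cylindrical equal-area projection with standard parallels at ±37.5°. A cylindrical equal-area projection with standard parallel φ₀ has meridian scale h = cos φ / cos φ₀ and parallel scale k = cos φ₀ / cos φ (so areas are preserved, h·k = 1).
k = cos φ₀ / cos φ = 3.84  ⇒  cos φ = cos 37.5° / 3.84 = 0.2066.
φ = arccos(0.2066) ≈ 78.1°.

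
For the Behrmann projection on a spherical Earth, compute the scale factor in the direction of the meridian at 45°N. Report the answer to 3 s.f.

0.816

Behrmann is a cylindrical equal-area projection with standard parallels at ±30°. A cylindrical equal-area projection with standard parallel φ₀ has meridian scale h = cos φ / cos φ₀ and parallel scale k = cos φ₀ / cos φ (so areas are preserved, h·k = 1).
h = cos 45° / cos 30° = 0.7071/0.8660 = 0.8165.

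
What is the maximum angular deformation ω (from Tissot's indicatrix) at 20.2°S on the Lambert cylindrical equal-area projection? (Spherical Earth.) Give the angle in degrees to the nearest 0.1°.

7.3°

The Lambert cylindrical equal-area projection is the cylindrical equal-area projection with its standard parallel at the equator (φ₀ = 0). For cylindrical equal-area with standard parallel φ₀, h = cos φ / cos φ₀ and k = cos φ₀ / cos φ, so h·k = 1.
At 20.2°: h = 0.9385, k = 1.066; principal scales a = 1.066, b = 0.9385.
sin(ω/2) = (a − b)/(a + b) = 0.1270/2.004 = 0.06339, so ω = 2 arcsin(0.06339) ≈ 7.3°.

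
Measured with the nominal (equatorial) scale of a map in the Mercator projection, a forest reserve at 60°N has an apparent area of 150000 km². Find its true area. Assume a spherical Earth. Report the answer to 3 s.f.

37500 km²

For Mercator, h = k = sec φ (a conformal cylindrical projection has a single point scale, 1/cos φ).
Areal scale = k² = sec²φ = 1/cos²(60°) = 1/0.5000² = 4.000.
True area = apparent / (areal scale) = 150000 / 4.000 ≈ 37500 km².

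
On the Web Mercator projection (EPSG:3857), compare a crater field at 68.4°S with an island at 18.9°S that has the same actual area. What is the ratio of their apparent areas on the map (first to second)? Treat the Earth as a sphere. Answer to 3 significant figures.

6.60

Mercator areal scale is sec²φ.
At 68.4°: sec²(68.4°) = 1/0.3681² = 7.379.
At 18.9°: sec²(18.9°) = 1/0.9461² = 1.117.
Ratio = 7.379/1.117 = cos²(18.9°)/cos²(68.4°) ≈ 6.60.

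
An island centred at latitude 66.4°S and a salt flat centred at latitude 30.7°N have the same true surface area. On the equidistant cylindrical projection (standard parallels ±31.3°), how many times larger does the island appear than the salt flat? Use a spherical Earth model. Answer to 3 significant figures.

In the equirectangular projection with standard parallel φ₀ = 31.3° (x = Rλ cos φ₀, y = Rφ), meridians are true-scale (h = 1) and the parallel scale is k = cos φ₀ / cos φ.
Areal scale at 66.4°: h·k = 1.000 × 2.134 = 2.134.
Areal scale at 30.7°: h·k = 1.000 × 0.9937 = 0.9937.
Ratio = 2.134/0.9937 ≈ 2.15.

2.15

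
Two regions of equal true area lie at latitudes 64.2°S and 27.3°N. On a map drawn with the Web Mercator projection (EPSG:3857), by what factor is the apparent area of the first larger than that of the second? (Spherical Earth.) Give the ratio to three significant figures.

Mercator areal scale is sec²φ.
At 64.2°: sec²(64.2°) = 1/0.4352² = 5.279.
At 27.3°: sec²(27.3°) = 1/0.8886² = 1.266.
Ratio = 5.279/1.266 = cos²(27.3°)/cos²(64.2°) ≈ 4.17.

4.17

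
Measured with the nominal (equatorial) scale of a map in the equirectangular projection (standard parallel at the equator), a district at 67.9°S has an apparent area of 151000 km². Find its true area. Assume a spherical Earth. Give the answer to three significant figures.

For the equirectangular projection with φ₀ = 0 (plate carrée), h = 1 along meridians and k = sec φ along parallels.
Areal scale = h·k = 1 × sec φ; at 67.9°, h = 1.000, k = 2.658, so h·k = 2.658.
True area = apparent / (areal scale) = 151000 / 2.658 ≈ 56800 km².

56800 km²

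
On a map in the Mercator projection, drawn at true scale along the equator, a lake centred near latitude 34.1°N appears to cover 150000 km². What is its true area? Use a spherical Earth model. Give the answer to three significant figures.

Mercator is conformal, so the point scale is isotropic: h = k = sec φ = 1/cos φ.
Areal scale = k² = sec²φ = 1/cos²(34.1°) = 1/0.8281² = 1.458.
True area = apparent / (areal scale) = 150000 / 1.458 ≈ 103000 km².

103000 km²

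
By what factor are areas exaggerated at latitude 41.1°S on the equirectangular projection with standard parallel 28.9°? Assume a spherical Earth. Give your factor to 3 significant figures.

The equidistant cylindrical projection with φ₀ = 28.9° has h = 1 (meridians true) and k = cos φ₀ / cos φ along parallels.
Areal scale = h·k = 1 × cos φ₀ / cos φ; at 41.1°, h = 1.000, k = 1.162, so h·k = 1.162.

1.16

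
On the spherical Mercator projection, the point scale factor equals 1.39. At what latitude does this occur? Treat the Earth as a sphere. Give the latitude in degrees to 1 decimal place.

Mercator scale is k = sec φ = 1/cos φ.
1/cos φ = 1.39  ⇒  cos φ = 0.7194  ⇒  φ = arccos(0.7194) ≈ 44.0°.

44.0°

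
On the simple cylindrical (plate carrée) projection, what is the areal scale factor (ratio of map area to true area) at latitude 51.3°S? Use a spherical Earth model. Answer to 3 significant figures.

1.60

For the equirectangular projection with φ₀ = 0 (plate carrée), h = 1 along meridians and k = sec φ along parallels.
Areal scale = h·k = 1 × sec φ; at 51.3°, h = 1.000, k = 1.599, so h·k = 1.599.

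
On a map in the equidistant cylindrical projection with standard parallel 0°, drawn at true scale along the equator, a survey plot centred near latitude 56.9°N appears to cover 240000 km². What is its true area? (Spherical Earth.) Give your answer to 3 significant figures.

In the plate carrée (x = Rλ, y = Rφ), meridians are true-scale (h = 1) and parallels are stretched by k = sec φ.
Areal scale = h·k = 1 × sec φ; at 56.9°, h = 1.000, k = 1.831, so h·k = 1.831.
True area = apparent / (areal scale) = 240000 / 1.831 ≈ 131000 km².

131000 km²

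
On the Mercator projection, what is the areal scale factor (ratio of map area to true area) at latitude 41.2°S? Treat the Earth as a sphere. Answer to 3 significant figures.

The Mercator projection is conformal; its linear scale factor is the same in every direction and equals sec φ = 1/cos φ.
Areal scale = k² = sec²φ = 1/cos²(41.2°) = 1/0.7524² = 1.766.

1.77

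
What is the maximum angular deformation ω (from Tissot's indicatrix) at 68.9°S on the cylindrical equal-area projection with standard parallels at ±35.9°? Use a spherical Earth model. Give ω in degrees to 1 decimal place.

Cylindrical equal-area (φ₀ = 35.9°): h = cos φ / cos 35.9° along meridians, k = cos 35.9° / cos φ along parallels; h·k = 1.
At 68.9°: h = 0.4444, k = 2.250; principal scales a = 2.250, b = 0.4444.
sin(ω/2) = (a − b)/(a + b) = 1.806/2.695 = 0.6701, so ω = 2 arcsin(0.6701) ≈ 84.2°.

84.2°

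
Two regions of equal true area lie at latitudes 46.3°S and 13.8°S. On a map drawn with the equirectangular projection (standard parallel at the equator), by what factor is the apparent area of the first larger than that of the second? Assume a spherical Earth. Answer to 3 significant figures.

In the plate carrée (x = Rλ, y = Rφ), meridians are true-scale (h = 1) and parallels are stretched by k = sec φ.
Areal scale at 46.3°: h·k = 1.000 × 1.447 = 1.447.
Areal scale at 13.8°: h·k = 1.000 × 1.030 = 1.030.
Ratio = 1.447/1.030 ≈ 1.41.

1.41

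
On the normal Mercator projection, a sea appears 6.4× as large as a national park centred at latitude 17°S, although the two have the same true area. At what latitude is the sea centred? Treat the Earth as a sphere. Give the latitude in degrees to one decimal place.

67.8°

Mercator areal scale is sec²φ, so apparent-area ratio = sec²φ₁ / sec²φ₂ = cos²φ₂ / cos²φ₁.
cos²φ₂ / cos²φ₁ = 6.4  ⇒  cos φ₁ = cos 17° / √6.4 = 0.9563/2.530 = 0.3780.
φ₁ = arccos(0.3780) ≈ 67.8°.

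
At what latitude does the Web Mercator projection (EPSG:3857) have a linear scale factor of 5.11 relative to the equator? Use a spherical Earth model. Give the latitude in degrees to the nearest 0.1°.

78.7°

Mercator scale is k = sec φ = 1/cos φ.
1/cos φ = 5.11  ⇒  cos φ = 0.1957  ⇒  φ = arccos(0.1957) ≈ 78.7°.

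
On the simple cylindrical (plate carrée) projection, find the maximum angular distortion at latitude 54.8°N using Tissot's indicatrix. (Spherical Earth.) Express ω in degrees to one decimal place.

In the plate carrée (x = Rλ, y = Rφ), meridians are true-scale (h = 1) and parallels are stretched by k = sec φ.
At 54.8°: h = 1.000, k = 1.735; principal scales a = 1.735, b = 1.000.
sin(ω/2) = (a − b)/(a + b) = 0.7348/2.735 = 0.2687, so ω = 2 arcsin(0.2687) ≈ 31.2°.

31.2°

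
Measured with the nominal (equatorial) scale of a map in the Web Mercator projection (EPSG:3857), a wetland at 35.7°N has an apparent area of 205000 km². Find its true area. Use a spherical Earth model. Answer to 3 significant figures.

For Mercator, h = k = sec φ (a conformal cylindrical projection has a single point scale, 1/cos φ).
Areal scale = k² = sec²φ = 1/cos²(35.7°) = 1/0.8121² = 1.516.
True area = apparent / (areal scale) = 205000 / 1.516 ≈ 135000 km².

135000 km²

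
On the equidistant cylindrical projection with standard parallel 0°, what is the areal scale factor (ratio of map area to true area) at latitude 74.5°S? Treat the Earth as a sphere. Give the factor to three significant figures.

Plate carrée maps x = Rλ, y = Rφ. The meridian scale is h = 1 and the parallel scale is k = 1/cos φ = sec φ.
Areal scale = h·k = 1 × sec φ; at 74.5°, h = 1.000, k = 3.742, so h·k = 3.742.

3.74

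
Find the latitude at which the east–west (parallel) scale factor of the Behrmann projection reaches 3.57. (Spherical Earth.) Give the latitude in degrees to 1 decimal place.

76.0°

Behrmann is a cylindrical equal-area projection with standard parallels at ±30°. Cylindrical equal-area (φ₀ = 30°): h = cos φ / cos 30° along meridians, k = cos 30° / cos φ along parallels; h·k = 1.
k = cos φ₀ / cos φ = 3.57  ⇒  cos φ = cos 30° / 3.57 = 0.2426.
φ = arccos(0.2426) ≈ 76.0°.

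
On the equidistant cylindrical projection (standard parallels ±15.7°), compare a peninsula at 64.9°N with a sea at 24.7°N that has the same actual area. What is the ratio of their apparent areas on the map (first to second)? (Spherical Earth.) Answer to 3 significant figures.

2.14

The equidistant cylindrical projection with φ₀ = 15.7° has h = 1 (meridians true) and k = cos φ₀ / cos φ along parallels.
Areal scale at 64.9°: h·k = 1.000 × 2.269 = 2.269.
Areal scale at 24.7°: h·k = 1.000 × 1.060 = 1.060.
Ratio = 2.269/1.060 ≈ 2.14.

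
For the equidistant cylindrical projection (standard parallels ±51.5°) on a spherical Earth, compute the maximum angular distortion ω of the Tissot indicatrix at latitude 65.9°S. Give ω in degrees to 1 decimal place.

24.0°

In the equirectangular projection with standard parallel φ₀ = 51.5° (x = Rλ cos φ₀, y = Rφ), meridians are true-scale (h = 1) and the parallel scale is k = cos φ₀ / cos φ.
At 65.9°: h = 1.000, k = 1.525; principal scales a = 1.525, b = 1.000.
sin(ω/2) = (a − b)/(a + b) = 0.5245/2.525 = 0.2078, so ω = 2 arcsin(0.2078) ≈ 24.0°.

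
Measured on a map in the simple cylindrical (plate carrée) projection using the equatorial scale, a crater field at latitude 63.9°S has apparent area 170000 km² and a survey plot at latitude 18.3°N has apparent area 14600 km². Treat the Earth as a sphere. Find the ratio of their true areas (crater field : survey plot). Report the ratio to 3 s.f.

Plate carrée has h = 1 and k = sec φ, giving areal scale sec φ; true area = (apparent area) · cos φ.
True area of crater field: 170000 × cos(63.9°) = 170000 × 0.4399 = 74790 km².
True area of survey plot: 14600 × cos(18.3°) = 14600 × 0.9494 = 13860 km².
Ratio = 74790 / 13860 ≈ 5.40.

5.40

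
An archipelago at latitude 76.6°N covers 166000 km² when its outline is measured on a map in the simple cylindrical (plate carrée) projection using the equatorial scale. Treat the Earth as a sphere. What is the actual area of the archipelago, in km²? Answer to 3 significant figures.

38500 km²

For the equirectangular projection with φ₀ = 0 (plate carrée), h = 1 along meridians and k = sec φ along parallels.
Areal scale = h·k = 1 × sec φ; at 76.6°, h = 1.000, k = 4.315, so h·k = 4.315.
True area = apparent / (areal scale) = 166000 / 4.315 ≈ 38500 km².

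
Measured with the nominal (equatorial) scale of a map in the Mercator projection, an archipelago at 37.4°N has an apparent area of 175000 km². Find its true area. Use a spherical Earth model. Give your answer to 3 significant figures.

110000 km²

For Mercator, h = k = sec φ (a conformal cylindrical projection has a single point scale, 1/cos φ).
Areal scale = k² = sec²φ = 1/cos²(37.4°) = 1/0.7944² = 1.585.
True area = apparent / (areal scale) = 175000 / 1.585 ≈ 110000 km².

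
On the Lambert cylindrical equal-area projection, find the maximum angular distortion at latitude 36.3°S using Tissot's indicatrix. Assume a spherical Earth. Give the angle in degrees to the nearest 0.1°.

24.5°

The Lambert cylindrical equal-area projection is the cylindrical equal-area projection with its standard parallel at the equator (φ₀ = 0). A cylindrical equal-area projection with standard parallel φ₀ has meridian scale h = cos φ / cos φ₀ and parallel scale k = cos φ₀ / cos φ (so areas are preserved, h·k = 1).
At 36.3°: h = 0.8059, k = 1.241; principal scales a = 1.241, b = 0.8059.
sin(ω/2) = (a − b)/(a + b) = 0.4349/2.047 = 0.2125, so ω = 2 arcsin(0.2125) ≈ 24.5°.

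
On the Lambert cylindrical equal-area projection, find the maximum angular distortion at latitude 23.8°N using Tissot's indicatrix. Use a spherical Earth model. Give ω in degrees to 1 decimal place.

10.2°

The Lambert cylindrical equal-area projection is the cylindrical equal-area projection with its standard parallel at the equator (φ₀ = 0). A cylindrical equal-area projection with standard parallel φ₀ has meridian scale h = cos φ / cos φ₀ and parallel scale k = cos φ₀ / cos φ (so areas are preserved, h·k = 1).
At 23.8°: h = 0.9150, k = 1.093; principal scales a = 1.093, b = 0.9150.
sin(ω/2) = (a − b)/(a + b) = 0.1780/2.008 = 0.08864, so ω = 2 arcsin(0.08864) ≈ 10.2°.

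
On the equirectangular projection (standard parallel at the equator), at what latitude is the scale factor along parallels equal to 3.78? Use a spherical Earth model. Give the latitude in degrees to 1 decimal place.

Plate carrée: h = 1, k = sec φ along parallels.
sec φ = 3.78  ⇒  cos φ = 0.2646  ⇒  φ ≈ 74.7°.

74.7°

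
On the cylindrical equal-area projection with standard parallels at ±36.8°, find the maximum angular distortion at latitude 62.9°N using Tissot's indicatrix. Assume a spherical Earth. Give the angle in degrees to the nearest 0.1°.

For cylindrical equal-area with standard parallel φ₀, h = cos φ / cos φ₀ and k = cos φ₀ / cos φ, so h·k = 1.
At 62.9°: h = 0.5689, k = 1.758; principal scales a = 1.758, b = 0.5689.
sin(ω/2) = (a − b)/(a + b) = 1.189/2.327 = 0.5110, so ω = 2 arcsin(0.5110) ≈ 61.5°.

61.5°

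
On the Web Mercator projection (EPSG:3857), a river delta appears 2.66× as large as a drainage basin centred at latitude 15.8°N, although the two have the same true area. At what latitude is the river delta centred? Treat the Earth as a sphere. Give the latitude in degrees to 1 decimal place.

53.8°

For equal true areas on Mercator, apparent areas scale as sec²φ, so the ratio is cos²φ₂ / cos²φ₁.
cos²φ₂ / cos²φ₁ = 2.66  ⇒  cos φ₁ = cos 15.8° / √2.66 = 0.9622/1.631 = 0.5900.
φ₁ = arccos(0.5900) ≈ 53.8°.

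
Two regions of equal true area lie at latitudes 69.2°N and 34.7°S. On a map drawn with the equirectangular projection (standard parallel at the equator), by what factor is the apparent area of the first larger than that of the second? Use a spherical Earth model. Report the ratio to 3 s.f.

2.32

Plate carrée maps x = Rλ, y = Rφ. The meridian scale is h = 1 and the parallel scale is k = 1/cos φ = sec φ.
Areal scale at 69.2°: h·k = 1.000 × 2.816 = 2.816.
Areal scale at 34.7°: h·k = 1.000 × 1.216 = 1.216.
Ratio = 2.816/1.216 ≈ 2.32.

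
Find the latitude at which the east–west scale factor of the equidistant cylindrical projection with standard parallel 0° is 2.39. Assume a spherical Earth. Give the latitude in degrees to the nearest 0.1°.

65.3°

Plate carrée: h = 1, k = sec φ along parallels.
sec φ = 2.39  ⇒  cos φ = 0.4184  ⇒  φ ≈ 65.3°.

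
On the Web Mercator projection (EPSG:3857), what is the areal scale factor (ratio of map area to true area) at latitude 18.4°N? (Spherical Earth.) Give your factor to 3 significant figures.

Mercator is conformal, so the point scale is isotropic: h = k = sec φ = 1/cos φ.
Areal scale = k² = sec²φ = 1/cos²(18.4°) = 1/0.9489² = 1.111.

1.11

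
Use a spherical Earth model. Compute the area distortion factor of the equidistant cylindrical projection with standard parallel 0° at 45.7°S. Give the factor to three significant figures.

For the equirectangular projection with φ₀ = 0 (plate carrée), h = 1 along meridians and k = sec φ along parallels.
Areal scale = h·k = 1 × sec φ; at 45.7°, h = 1.000, k = 1.432, so h·k = 1.432.

1.43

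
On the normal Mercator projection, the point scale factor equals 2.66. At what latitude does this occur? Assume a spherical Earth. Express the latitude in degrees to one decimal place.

Mercator scale is k = sec φ = 1/cos φ.
1/cos φ = 2.66  ⇒  cos φ = 0.3759  ⇒  φ = arccos(0.3759) ≈ 67.9°.

67.9°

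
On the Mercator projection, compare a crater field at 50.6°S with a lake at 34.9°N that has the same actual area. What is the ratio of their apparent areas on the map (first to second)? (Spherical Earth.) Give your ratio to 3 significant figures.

Mercator areal scale is sec²φ.
At 50.6°: sec²(50.6°) = 1/0.6347² = 2.482.
At 34.9°: sec²(34.9°) = 1/0.8202² = 1.487.
Ratio = 2.482/1.487 = cos²(34.9°)/cos²(50.6°) ≈ 1.67.

1.67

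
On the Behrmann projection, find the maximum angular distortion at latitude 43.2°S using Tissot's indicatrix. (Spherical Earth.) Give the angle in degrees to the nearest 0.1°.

Behrmann is a cylindrical equal-area projection with standard parallels at ±30°. For cylindrical equal-area with standard parallel φ₀, h = cos φ / cos φ₀ and k = cos φ₀ / cos φ, so h·k = 1.
At 43.2°: h = 0.8417, k = 1.188; principal scales a = 1.188, b = 0.8417.
sin(ω/2) = (a − b)/(a + b) = 0.3463/2.030 = 0.1706, so ω = 2 arcsin(0.1706) ≈ 19.6°.

19.6°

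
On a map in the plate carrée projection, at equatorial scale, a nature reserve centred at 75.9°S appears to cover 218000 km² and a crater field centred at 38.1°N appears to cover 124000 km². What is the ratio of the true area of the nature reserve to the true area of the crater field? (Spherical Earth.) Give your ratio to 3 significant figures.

Plate carrée has h = 1 and k = sec φ, giving areal scale sec φ; true area = (apparent area) · cos φ.
True area of nature reserve: 218000 × cos(75.9°) = 218000 × 0.2436 = 53110 km².
True area of crater field: 124000 × cos(38.1°) = 124000 × 0.7869 = 97580 km².
Ratio = 53110 / 97580 ≈ 0.544.

0.544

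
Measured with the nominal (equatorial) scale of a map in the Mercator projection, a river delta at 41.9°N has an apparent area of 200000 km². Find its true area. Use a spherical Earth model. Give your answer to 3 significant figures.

The Mercator projection is conformal; its linear scale factor is the same in every direction and equals sec φ = 1/cos φ.
Areal scale = k² = sec²φ = 1/cos²(41.9°) = 1/0.7443² = 1.805.
True area = apparent / (areal scale) = 200000 / 1.805 ≈ 111000 km².

111000 km²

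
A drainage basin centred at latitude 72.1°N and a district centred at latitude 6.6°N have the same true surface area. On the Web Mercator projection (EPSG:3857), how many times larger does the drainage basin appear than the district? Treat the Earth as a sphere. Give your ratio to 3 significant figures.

10.4

Mercator is conformal with k = sec φ, so areal scale = k² = sec²φ.
At 72.1°: sec²(72.1°) = 1/0.3074² = 10.59.
At 6.6°: sec²(6.6°) = 1/0.9934² = 1.013.
Ratio = 10.59/1.013 = cos²(6.6°)/cos²(72.1°) ≈ 10.4.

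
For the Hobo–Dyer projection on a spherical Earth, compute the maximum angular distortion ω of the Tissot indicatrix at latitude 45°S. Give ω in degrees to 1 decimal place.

13.2°

The Hobo–Dyer projection is cylindrical equal-area with φ₀ = 37.5°. A cylindrical equal-area projection with standard parallel φ₀ has meridian scale h = cos φ / cos φ₀ and parallel scale k = cos φ₀ / cos φ (so areas are preserved, h·k = 1).
At 45°: h = 0.8913, k = 1.122; principal scales a = 1.122, b = 0.8913.
sin(ω/2) = (a − b)/(a + b) = 0.2307/2.013 = 0.1146, so ω = 2 arcsin(0.1146) ≈ 13.2°.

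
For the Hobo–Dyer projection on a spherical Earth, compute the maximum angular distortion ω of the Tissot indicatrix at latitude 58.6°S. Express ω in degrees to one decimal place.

46.8°

The Hobo–Dyer projection is cylindrical equal-area with φ₀ = 37.5°. For cylindrical equal-area with standard parallel φ₀, h = cos φ / cos φ₀ and k = cos φ₀ / cos φ, so h·k = 1.
At 58.6°: h = 0.6567, k = 1.523; principal scales a = 1.523, b = 0.6567.
sin(ω/2) = (a − b)/(a + b) = 0.8660/2.179 = 0.3974, so ω = 2 arcsin(0.3974) ≈ 46.8°.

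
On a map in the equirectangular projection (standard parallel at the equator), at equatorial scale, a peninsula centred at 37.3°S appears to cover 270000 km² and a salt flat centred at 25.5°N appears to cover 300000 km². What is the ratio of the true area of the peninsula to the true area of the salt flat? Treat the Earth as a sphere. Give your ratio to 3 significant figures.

Plate carrée has h = 1 and k = sec φ, giving areal scale sec φ; true area = (apparent area) · cos φ.
True area of peninsula: 270000 × cos(37.3°) = 270000 × 0.7955 = 214800 km².
True area of salt flat: 300000 × cos(25.5°) = 300000 × 0.9026 = 270800 km².
Ratio = 214800 / 270800 ≈ 0.793.

0.793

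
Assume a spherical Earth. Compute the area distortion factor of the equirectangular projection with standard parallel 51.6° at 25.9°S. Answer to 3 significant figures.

0.691

In the equirectangular projection with standard parallel φ₀ = 51.6° (x = Rλ cos φ₀, y = Rφ), meridians are true-scale (h = 1) and the parallel scale is k = cos φ₀ / cos φ.
Areal scale = h·k = 1 × cos φ₀ / cos φ; at 25.9°, h = 1.000, k = 0.6905, so h·k = 0.6905.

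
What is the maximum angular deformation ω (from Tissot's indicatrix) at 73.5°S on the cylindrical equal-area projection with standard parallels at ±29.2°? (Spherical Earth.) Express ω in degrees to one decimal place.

107.9°

A cylindrical equal-area projection with standard parallel φ₀ has meridian scale h = cos φ / cos φ₀ and parallel scale k = cos φ₀ / cos φ (so areas are preserved, h·k = 1).
At 73.5°: h = 0.3254, k = 3.074; principal scales a = 3.074, b = 0.3254.
sin(ω/2) = (a − b)/(a + b) = 2.748/3.399 = 0.8085, so ω = 2 arcsin(0.8085) ≈ 107.9°.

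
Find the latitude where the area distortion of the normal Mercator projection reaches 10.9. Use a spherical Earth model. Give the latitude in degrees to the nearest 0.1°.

72.4°

Mercator areal scale is sec²φ.
sec²φ = 10.9  ⇒  cos²φ = 0.09174  ⇒  cos φ = 0.3029.
φ = arccos(0.3029) ≈ 72.4°.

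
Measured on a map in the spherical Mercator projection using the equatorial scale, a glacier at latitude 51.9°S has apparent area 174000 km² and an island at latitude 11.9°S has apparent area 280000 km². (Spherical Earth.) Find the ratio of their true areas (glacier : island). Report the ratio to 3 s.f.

0.247

Since Mercator area scale is 1/cos²φ, the true area equals the apparent area multiplied by cos²φ.
True area of glacier: 174000 × cos²(51.9°) = 174000 × 0.3807 = 66250 km².
True area of island: 280000 × cos²(11.9°) = 280000 × 0.9575 = 268100 km².
Ratio = 66250 / 268100 ≈ 0.247.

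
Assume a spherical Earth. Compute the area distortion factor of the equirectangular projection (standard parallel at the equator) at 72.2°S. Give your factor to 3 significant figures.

3.27

Plate carrée maps x = Rλ, y = Rφ. The meridian scale is h = 1 and the parallel scale is k = 1/cos φ = sec φ.
Areal scale = h·k = 1 × sec φ; at 72.2°, h = 1.000, k = 3.271, so h·k = 3.271.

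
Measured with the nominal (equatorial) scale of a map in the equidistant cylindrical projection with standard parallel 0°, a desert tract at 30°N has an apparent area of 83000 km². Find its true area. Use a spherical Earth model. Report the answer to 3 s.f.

71900 km²

Plate carrée maps x = Rλ, y = Rφ. The meridian scale is h = 1 and the parallel scale is k = 1/cos φ = sec φ.
Areal scale = h·k = 1 × sec φ; at 30°, h = 1.000, k = 1.155, so h·k = 1.155.
True area = apparent / (areal scale) = 83000 / 1.155 ≈ 71900 km².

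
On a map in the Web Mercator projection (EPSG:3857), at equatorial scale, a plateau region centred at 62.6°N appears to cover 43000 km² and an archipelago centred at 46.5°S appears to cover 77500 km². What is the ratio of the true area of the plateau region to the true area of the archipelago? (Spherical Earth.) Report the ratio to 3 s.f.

On Mercator the areal scale is sec²φ, so true area = apparent × cos²φ.
True area of plateau region: 43000 × cos²(62.6°) = 43000 × 0.2118 = 9107 km².
True area of archipelago: 77500 × cos²(46.5°) = 77500 × 0.4738 = 36720 km².
Ratio = 9107 / 36720 ≈ 0.248.

0.248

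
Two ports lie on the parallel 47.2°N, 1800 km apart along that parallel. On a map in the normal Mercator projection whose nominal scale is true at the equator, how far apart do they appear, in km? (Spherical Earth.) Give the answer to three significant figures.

2650 km

The Mercator projection is conformal; its linear scale factor is the same in every direction and equals sec φ = 1/cos φ.
Along the parallel, k = sec 47.2° = 1/0.6794 = 1.472.
Map distance = 1800 × 1.472 ≈ 2650 km.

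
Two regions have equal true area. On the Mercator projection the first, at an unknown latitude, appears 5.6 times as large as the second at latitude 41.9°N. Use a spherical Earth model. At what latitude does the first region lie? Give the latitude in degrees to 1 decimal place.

On Mercator, (apparent₁)/(apparent₂) = sec²φ₁ / sec²φ₂ when true areas are equal.
cos²φ₂ / cos²φ₁ = 5.6  ⇒  cos φ₁ = cos 41.9° / √5.6 = 0.7443/2.366 = 0.3145.
φ₁ = arccos(0.3145) ≈ 71.7°.

71.7°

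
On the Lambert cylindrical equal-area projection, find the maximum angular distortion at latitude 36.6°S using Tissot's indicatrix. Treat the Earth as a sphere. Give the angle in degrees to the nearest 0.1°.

The Lambert cylindrical equal-area projection is the cylindrical equal-area projection with its standard parallel at the equator (φ₀ = 0). A cylindrical equal-area projection with standard parallel φ₀ has meridian scale h = cos φ / cos φ₀ and parallel scale k = cos φ₀ / cos φ (so areas are preserved, h·k = 1).
At 36.6°: h = 0.8028, k = 1.246; principal scales a = 1.246, b = 0.8028.
sin(ω/2) = (a − b)/(a + b) = 0.4428/2.048 = 0.2162, so ω = 2 arcsin(0.2162) ≈ 25.0°.

25.0°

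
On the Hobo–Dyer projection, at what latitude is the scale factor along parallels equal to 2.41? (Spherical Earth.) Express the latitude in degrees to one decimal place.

70.8°

Hobo–Dyer is a cylindrical equal-area projection with standard parallels at ±37.5°. A cylindrical equal-area projection with standard parallel φ₀ has meridian scale h = cos φ / cos φ₀ and parallel scale k = cos φ₀ / cos φ (so areas are preserved, h·k = 1).
k = cos φ₀ / cos φ = 2.41  ⇒  cos φ = cos 37.5° / 2.41 = 0.3292.
φ = arccos(0.3292) ≈ 70.8°.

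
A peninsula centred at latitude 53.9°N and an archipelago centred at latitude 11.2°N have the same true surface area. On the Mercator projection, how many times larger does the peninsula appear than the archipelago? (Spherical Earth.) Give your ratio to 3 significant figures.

2.77

Mercator is conformal with k = sec φ, so areal scale = k² = sec²φ.
At 53.9°: sec²(53.9°) = 1/0.5892² = 2.881.
At 11.2°: sec²(11.2°) = 1/0.9810² = 1.039.
Ratio = 2.881/1.039 = cos²(11.2°)/cos²(53.9°) ≈ 2.77.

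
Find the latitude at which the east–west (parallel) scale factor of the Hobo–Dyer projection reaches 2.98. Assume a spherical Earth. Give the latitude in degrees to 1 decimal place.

74.6°

Hobo–Dyer is a cylindrical equal-area projection with standard parallels at ±37.5°. For cylindrical equal-area with standard parallel φ₀, h = cos φ / cos φ₀ and k = cos φ₀ / cos φ, so h·k = 1.
k = cos φ₀ / cos φ = 2.98  ⇒  cos φ = cos 37.5° / 2.98 = 0.2662.
φ = arccos(0.2662) ≈ 74.6°.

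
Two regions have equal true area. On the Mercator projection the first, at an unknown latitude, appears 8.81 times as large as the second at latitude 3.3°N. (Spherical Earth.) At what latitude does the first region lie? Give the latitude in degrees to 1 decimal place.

70.3°

Mercator areal scale is sec²φ, so apparent-area ratio = sec²φ₁ / sec²φ₂ = cos²φ₂ / cos²φ₁.
cos²φ₂ / cos²φ₁ = 8.81  ⇒  cos φ₁ = cos 3.3° / √8.81 = 0.9983/2.968 = 0.3363.
φ₁ = arccos(0.3363) ≈ 70.3°.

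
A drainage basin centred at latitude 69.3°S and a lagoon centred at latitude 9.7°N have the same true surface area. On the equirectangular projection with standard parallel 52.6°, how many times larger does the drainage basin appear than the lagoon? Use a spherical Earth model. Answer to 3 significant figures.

With standard parallel φ₀ = 52.6°, the equirectangular projection gives x = Rλ cos φ₀, y = Rφ, so h = 1 and k = cos 52.6° / cos φ.
Areal scale at 69.3°: h·k = 1.000 × 1.718 = 1.718.
Areal scale at 9.7°: h·k = 1.000 × 0.6162 = 0.6162.
Ratio = 1.718/0.6162 ≈ 2.79.

2.79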